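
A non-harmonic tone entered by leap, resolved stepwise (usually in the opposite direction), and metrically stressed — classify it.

Approach: by leap. Departure: by step. Metric position: strong.
Leap in, step out, in a metrically strong position — an appoggiatura. (It is the mirror image of the escape tone, which steps in and leaps out from a weak position.)

Appoggiatura.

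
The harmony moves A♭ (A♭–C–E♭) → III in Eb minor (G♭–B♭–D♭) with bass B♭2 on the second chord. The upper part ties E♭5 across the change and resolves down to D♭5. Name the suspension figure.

At the second chord the bass is B♭2. The suspended E♭5 lies a fourth above the bass; after resolving down by step to D♭5, the interval above the bass becomes a third.
Suspension figures are named by those two intervals: 4–3.

4–3 suspension.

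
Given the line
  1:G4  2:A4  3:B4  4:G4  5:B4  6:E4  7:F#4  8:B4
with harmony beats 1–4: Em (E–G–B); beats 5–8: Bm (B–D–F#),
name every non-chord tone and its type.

The harmony at that moment is E minor triad (E, G, B); A4 is not a chord tone.
It is approached by step up from G4 and left by step up to B4.
Step in, step out in the same direction — a passing tone.
The harmony at that moment is B minor triad (B, D, F#); E4 is not a chord tone.
It is approached by leap down from B4 and left by step up to F#4.
Leap in, step out — an appoggiatura.

A4 (beat 2) — passing tone; E4 (beat 6) — appoggiatura.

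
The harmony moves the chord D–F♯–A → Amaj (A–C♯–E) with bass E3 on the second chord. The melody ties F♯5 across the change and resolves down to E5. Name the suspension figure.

9–8 suspension.

At the second chord the bass is E3. The suspended F♯5 lies a ninth above the bass; after resolving down by step to E5, the interval above the bass becomes an octave.
Suspension figures are named by those two intervals: 9–8.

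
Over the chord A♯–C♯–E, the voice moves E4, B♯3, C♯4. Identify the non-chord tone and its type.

B♯3 is an appoggiatura.

The harmony at that moment is A♯ diminished triad (A♯, C♯, E); B♯3 is not a chord tone.
It is approached by leap down from E4 and left by step up to C♯4.
Leap in, step out — an appoggiatura.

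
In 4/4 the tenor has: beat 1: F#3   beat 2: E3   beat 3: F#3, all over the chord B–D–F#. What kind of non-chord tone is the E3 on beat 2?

Lower neighbor tone.

The harmony at that moment is B minor triad (B, D, F#); E3 is not a chord tone.
It is approached by step down from F#3 and left by step up to F#3.
Step away and step back to the same note — a neighbor tone (lower neighbor).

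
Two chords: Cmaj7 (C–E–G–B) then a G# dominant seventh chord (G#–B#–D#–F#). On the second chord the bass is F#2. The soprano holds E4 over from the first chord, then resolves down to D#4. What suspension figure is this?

7–6 suspension.

At the second chord the bass is F#2. The suspended E4 lies a seventh above the bass; after resolving down by step to D#4, the interval above the bass becomes a sixth.
Suspension figures are named by those two intervals: 7–6.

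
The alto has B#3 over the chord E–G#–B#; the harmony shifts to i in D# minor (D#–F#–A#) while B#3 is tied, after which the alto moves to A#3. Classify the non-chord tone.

The harmony at that moment is D# minor triad (D#, F#, A#); B#3 is not a chord tone.
It is held over (the same pitch as the preceding B#3) and left by step down to A#3.
Held over from the previous chord and resolving down by step — a suspension.

B#3 is a suspension.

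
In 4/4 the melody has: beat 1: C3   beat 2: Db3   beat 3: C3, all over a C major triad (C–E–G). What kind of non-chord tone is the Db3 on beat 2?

The harmony at that moment is C major triad (C, E, G); Db3 is not a chord tone.
It is approached by step up from C3 and left by step down to C3.
Step away and step back to the same note — a neighbor tone (upper neighbor).

Upper neighbor tone.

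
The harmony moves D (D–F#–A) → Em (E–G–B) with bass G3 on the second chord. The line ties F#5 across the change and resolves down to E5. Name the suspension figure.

At the second chord the bass is G3. The suspended F#5 lies a seventh above the bass; after resolving down by step to E5, the interval above the bass becomes a sixth.
Suspension figures are named by those two intervals: 7–6.

7–6 suspension.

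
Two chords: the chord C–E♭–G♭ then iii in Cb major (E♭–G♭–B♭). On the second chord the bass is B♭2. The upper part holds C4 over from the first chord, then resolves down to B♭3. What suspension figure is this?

9–8 suspension.

At the second chord the bass is B♭2. The suspended C4 lies a ninth above the bass; after resolving down by step to B♭3, the interval above the bass becomes an octave.
Suspension figures are named by those two intervals: 9–8.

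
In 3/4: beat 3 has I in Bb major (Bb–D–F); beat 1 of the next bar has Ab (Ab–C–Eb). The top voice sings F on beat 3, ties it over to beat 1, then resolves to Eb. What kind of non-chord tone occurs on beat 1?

Suspension.

The harmony at that moment is Ab major triad (Ab, C, Eb); F is not a chord tone.
It is held over (the same pitch as the preceding F) and left by step down to Eb.
Held over from the previous chord and resolving down by step — a suspension.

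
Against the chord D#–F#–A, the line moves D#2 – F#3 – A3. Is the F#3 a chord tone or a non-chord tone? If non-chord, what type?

D# diminished triad contains D#, F#, A; F# is the third, so it is a chord tone.

Chord tone (the third of D# diminished triad).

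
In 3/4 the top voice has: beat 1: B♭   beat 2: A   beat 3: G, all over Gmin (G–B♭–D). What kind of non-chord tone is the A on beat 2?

The harmony at that moment is G minor triad (G, B♭, D); A is not a chord tone.
It is approached by step down from B♭ and left by step down to G.
Step in, step out in the same direction — a passing tone.

Passing tone.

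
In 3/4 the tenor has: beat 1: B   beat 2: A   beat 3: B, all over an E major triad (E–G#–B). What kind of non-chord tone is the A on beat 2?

The harmony at that moment is E major triad (E, G#, B); A is not a chord tone.
It is approached by step down from B and left by step up to B.
Step away and step back to the same note — a neighbor tone (lower neighbor).

Lower neighbor tone.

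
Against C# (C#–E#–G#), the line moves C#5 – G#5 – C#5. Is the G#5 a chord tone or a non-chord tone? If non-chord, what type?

Chord tone (the fifth of C# major triad).

C# major triad contains C#, E#, G#; G# is the fifth, so it is a chord tone.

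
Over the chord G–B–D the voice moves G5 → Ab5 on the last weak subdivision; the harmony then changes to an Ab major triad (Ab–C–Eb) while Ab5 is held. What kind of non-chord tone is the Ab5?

The harmony at that moment is G major triad (G, B, D); Ab5 is not a chord tone.
It is approached by step up from G5 and then sustained as the same pitch into the next harmony.
Arriving early and becoming a chord tone when the harmony changes — an anticipation.

Ab5 is an anticipation.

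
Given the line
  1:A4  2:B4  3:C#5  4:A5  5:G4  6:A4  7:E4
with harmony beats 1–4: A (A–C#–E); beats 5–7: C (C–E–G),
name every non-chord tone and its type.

B4 (beat 2) — passing tone; A4 (beat 6) — escape tone.

The harmony at that moment is A major triad (A, C#, E); B4 is not a chord tone.
It is approached by step up from A4 and left by step up to C#5.
Step in, step out in the same direction — a passing tone.
The harmony at that moment is C major triad (C, E, G); A4 is not a chord tone.
It is approached by step up from G4 and left by leap down to E4.
Step in, leap out — an escape tone.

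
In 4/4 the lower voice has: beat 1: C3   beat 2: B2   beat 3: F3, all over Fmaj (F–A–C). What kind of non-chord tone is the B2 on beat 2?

Escape tone.

The harmony at that moment is F major triad (F, A, C); B2 is not a chord tone.
It is approached by step down from C3 and left by leap up to F3.
Step in, leap out, on a weak beat — an escape tone.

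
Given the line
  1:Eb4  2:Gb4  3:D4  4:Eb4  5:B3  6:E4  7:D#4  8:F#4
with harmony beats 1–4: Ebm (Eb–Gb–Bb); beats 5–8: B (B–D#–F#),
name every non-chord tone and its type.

The harmony at that moment is Eb minor triad (Eb, Gb, Bb); D4 is not a chord tone.
It is approached by leap down from Gb4 and left by step up to Eb4.
Leap in, step out — an appoggiatura.
The harmony at that moment is B major triad (B, D#, F#); E4 is not a chord tone.
It is approached by leap up from B3 and left by step down to D#4.
Leap in, step out — an appoggiatura.

D4 (beat 3) — appoggiatura; E4 (beat 6) — appoggiatura.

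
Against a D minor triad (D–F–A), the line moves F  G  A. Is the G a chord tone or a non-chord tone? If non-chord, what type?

The harmony at that moment is D minor triad (D, F, A); G is not a chord tone.
It is approached by step up from F and left by step up to A.
Step in, step out in the same direction — a passing tone.

Non-chord tone — a passing tone.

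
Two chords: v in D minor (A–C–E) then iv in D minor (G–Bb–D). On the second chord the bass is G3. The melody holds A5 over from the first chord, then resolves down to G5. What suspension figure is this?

At the second chord the bass is G3. The suspended A5 lies a ninth above the bass; after resolving down by step to G5, the interval above the bass becomes an octave.
Suspension figures are named by those two intervals: 9–8.

9–8 suspension.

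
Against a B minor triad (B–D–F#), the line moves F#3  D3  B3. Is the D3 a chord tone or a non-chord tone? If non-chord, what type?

Chord tone (the third of B minor triad).

B minor triad contains B, D, F#; D is the third, so it is a chord tone.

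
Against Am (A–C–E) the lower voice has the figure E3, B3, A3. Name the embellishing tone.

The harmony at that moment is A minor triad (A, C, E); B3 is not a chord tone.
It is approached by leap up from E3 and left by step down to A3.
Leap in, step out — an appoggiatura.

B3 is an appoggiatura.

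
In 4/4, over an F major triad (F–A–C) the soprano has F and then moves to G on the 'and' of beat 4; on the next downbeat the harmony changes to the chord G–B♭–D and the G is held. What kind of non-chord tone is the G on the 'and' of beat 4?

The harmony at that moment is F major triad (F, A, C); G is not a chord tone.
It is approached by step up from F and then sustained as the same pitch into the next harmony.
Arriving early and becoming a chord tone when the harmony changes — an anticipation.

Anticipation.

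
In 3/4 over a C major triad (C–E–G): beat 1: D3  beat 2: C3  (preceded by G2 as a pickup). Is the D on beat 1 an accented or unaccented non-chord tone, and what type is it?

Accented appoggiatura.

The harmony at that moment is C major triad (C, E, G); D3 is not a chord tone.
It is approached by leap up from G2 and left by step down to C3.
Leap in, step out — an appoggiatura.
It falls on the downbeat, so it is accented.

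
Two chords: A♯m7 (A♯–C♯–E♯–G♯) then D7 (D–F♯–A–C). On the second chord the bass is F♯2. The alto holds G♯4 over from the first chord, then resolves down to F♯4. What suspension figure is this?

At the second chord the bass is F♯2. The suspended G♯4 lies a ninth above the bass; after resolving down by step to F♯4, the interval above the bass becomes an octave.
Suspension figures are named by those two intervals: 9–8.

9–8 suspension.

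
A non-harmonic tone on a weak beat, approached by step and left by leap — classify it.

Approach: by step. Departure: by leap. Metric position: weak.
Step in, leap out, from a weak position — an escape tone (échappée). (It is the mirror image of the appoggiatura, which leaps in and steps out on a strong beat.)

Escape tone.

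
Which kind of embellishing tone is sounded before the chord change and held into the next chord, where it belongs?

Anticipation.

Approach: ahead of the chord change (typically by step), so it is dissonant against the current harmony. Departure: none — the same pitch is restated or held and is a chord tone of the new harmony.
Dissonant first, consonant once the harmony catches up: the note simply arrives early — an anticipation. (The reverse timing, consonant first and dissonant after the change, would be a suspension or retardation.)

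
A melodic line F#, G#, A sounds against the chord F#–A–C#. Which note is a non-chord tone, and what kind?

The harmony at that moment is F# minor triad (F#, A, C#); G# is not a chord tone.
It is approached by step up from F# and left by step up to A.
Step in, step out in the same direction — a passing tone.

G# is a passing tone.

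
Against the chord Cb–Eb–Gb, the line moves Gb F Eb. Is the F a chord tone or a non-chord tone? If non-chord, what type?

Non-chord tone — a passing tone.

The harmony at that moment is Cb major triad (Cb, Eb, Gb); F is not a chord tone.
It is approached by step down from Gb and left by step down to Eb.
Step in, step out in the same direction — a passing tone.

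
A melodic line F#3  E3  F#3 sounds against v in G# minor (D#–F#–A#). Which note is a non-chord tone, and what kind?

The harmony at that moment is D# minor triad (D#, F#, A#); E3 is not a chord tone.
It is approached by step down from F#3 and left by step up to F#3.
Step away and step back to the same note — a neighbor tone (lower neighbor).

E3 is a neighbor tone.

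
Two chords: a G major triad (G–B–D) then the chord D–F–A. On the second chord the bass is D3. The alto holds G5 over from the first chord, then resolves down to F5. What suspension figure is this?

4–3 suspension.

At the second chord the bass is D3. The suspended G5 lies a fourth above the bass; after resolving down by step to F5, the interval above the bass becomes a third.
Suspension figures are named by those two intervals: 4–3.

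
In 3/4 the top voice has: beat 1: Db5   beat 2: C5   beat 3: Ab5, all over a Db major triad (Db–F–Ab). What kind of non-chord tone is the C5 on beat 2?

Escape tone.

The harmony at that moment is Db major triad (Db, F, Ab); C5 is not a chord tone.
It is approached by step down from Db5 and left by leap up to Ab5.
Step in, leap out, on a weak beat — an escape tone.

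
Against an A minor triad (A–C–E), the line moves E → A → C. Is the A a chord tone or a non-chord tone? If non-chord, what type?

Chord tone (the root of A minor triad).

A minor triad contains A, C, E; A is the root, so it is a chord tone.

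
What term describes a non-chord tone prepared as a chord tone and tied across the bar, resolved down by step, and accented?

Suspension.

Approach: by preparation — the pitch is first a chord tone, then held (tied or repeated) while the harmony changes under it. Departure: down by step. Metric position: strong.
A prepared dissonance that resolves downward by step — a suspension. (The same figure resolving upward would be a retardation.)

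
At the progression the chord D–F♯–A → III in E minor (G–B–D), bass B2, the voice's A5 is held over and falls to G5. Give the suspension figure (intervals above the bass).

7–6 suspension.

At the second chord the bass is B2. The suspended A5 lies a seventh above the bass; after resolving down by step to G5, the interval above the bass becomes a sixth.
Suspension figures are named by those two intervals: 7–6.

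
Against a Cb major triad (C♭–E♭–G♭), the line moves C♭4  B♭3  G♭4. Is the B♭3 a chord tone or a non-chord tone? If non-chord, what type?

Non-chord tone — an escape tone.

The harmony at that moment is C♭ major triad (C♭, E♭, G♭); B♭3 is not a chord tone.
It is approached by step down from C♭4 and left by leap up to G♭4.
Step in, leap out — an escape tone.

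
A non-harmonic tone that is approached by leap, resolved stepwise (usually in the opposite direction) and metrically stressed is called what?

Appoggiatura.

Approach: by leap. Departure: by step. Metric position: strong.
Leap in, step out, in a metrically strong position — an appoggiatura. (It is the mirror image of the escape tone, which steps in and leaps out from a weak position.)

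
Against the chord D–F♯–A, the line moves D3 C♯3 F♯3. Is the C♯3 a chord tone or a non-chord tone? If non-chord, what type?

The harmony at that moment is D major triad (D, F♯, A); C♯3 is not a chord tone.
It is approached by step down from D3 and left by leap up to F♯3.
Step in, leap out — an escape tone.

Non-chord tone — an escape tone.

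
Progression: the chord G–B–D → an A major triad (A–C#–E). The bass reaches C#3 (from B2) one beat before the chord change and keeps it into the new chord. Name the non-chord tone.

C#3 is an anticipation.

The harmony at that moment is G major triad (G, B, D); C#3 is not a chord tone.
It is approached by step up from B2 and then sustained as the same pitch into the next harmony.
Arriving early and becoming a chord tone when the harmony changes — an anticipation.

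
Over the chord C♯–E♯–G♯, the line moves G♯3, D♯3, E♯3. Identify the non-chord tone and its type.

D♯3 is an appoggiatura.

The harmony at that moment is C♯ major triad (C♯, E♯, G♯); D♯3 is not a chord tone.
It is approached by leap down from G♯3 and left by step up to E♯3.
Leap in, step out — an appoggiatura.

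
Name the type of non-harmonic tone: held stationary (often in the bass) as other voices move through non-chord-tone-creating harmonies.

Pedal tone.

Approach: none. Departure: none — a single pitch is sustained while the chords change around it, passing through harmonies that do not contain it.
No melodic motion at all; the dissonance is created entirely by the moving harmonies against the stationary note — a pedal tone (pedal point).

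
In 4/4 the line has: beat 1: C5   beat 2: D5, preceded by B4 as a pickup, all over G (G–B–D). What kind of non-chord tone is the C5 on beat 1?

Passing tone.

The harmony at that moment is G major triad (G, B, D); C5 is not a chord tone.
It is approached by step up from B4 and left by step up to D5.
Step in, step out in the same direction — a passing tone.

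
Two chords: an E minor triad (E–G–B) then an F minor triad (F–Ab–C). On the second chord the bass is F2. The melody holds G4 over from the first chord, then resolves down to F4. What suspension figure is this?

At the second chord the bass is F2. The suspended G4 lies a ninth above the bass; after resolving down by step to F4, the interval above the bass becomes an octave.
Suspension figures are named by those two intervals: 9–8.

9–8 suspension.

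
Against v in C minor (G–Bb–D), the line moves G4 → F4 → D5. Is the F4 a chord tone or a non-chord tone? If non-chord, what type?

Non-chord tone — an escape tone.

The harmony at that moment is G minor triad (G, Bb, D); F4 is not a chord tone.
It is approached by step down from G4 and left by leap up to D5.
Step in, leap out — an escape tone.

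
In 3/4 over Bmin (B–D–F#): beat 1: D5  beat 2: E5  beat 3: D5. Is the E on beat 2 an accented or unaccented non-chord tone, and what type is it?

Unaccented neighbor tone.

The harmony at that moment is B minor triad (B, D, F#); E5 is not a chord tone.
It is approached by step up from D5 and left by step down to D5.
Step away and step back to the same note — a neighbor tone (upper neighbor).
It falls on a weak beat, so it is unaccented.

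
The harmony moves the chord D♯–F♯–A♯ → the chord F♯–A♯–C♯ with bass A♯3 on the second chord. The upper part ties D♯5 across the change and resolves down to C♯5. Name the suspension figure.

At the second chord the bass is A♯3. The suspended D♯5 lies a fourth above the bass; after resolving down by step to C♯5, the interval above the bass becomes a third.
Suspension figures are named by those two intervals: 4–3.

4–3 suspension.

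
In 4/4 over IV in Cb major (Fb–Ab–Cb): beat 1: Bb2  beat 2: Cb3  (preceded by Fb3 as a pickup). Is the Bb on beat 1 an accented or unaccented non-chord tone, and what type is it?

The harmony at that moment is Fb major triad (Fb, Ab, Cb); Bb2 is not a chord tone.
It is approached by leap down from Fb3 and left by step up to Cb3.
Leap in, step out — an appoggiatura.
It falls on the downbeat, so it is accented.

Accented appoggiatura.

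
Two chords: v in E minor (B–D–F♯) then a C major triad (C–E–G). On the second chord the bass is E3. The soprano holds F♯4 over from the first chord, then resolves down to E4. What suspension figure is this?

At the second chord the bass is E3. The suspended F♯4 lies a ninth above the bass; after resolving down by step to E4, the interval above the bass becomes an octave.
Suspension figures are named by those two intervals: 9–8.

9–8 suspension.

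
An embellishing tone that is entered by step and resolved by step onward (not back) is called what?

Approach: by step. Departure: by step, continuing in the same direction.
Stepwise on both sides with no change of direction means the note fills in the space between two different chord tones — a passing tone. (Had it turned back to its starting note it would be a neighbor tone instead.)

Passing tone.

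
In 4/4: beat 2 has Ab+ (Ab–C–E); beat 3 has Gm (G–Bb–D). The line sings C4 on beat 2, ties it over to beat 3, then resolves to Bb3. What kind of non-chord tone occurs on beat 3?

The harmony at that moment is G minor triad (G, Bb, D); C4 is not a chord tone.
It is held over (the same pitch as the preceding C4) and left by step down to Bb3.
Held over from the previous chord and resolving down by step — a suspension.

Suspension.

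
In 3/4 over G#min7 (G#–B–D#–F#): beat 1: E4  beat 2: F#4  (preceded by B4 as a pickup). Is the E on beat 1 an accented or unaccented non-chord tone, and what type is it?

Accented appoggiatura.

The harmony at that moment is G# minor seventh chord (G#, B, D#, F#); E4 is not a chord tone.
It is approached by leap down from B4 and left by step up to F#4.
Leap in, step out — an appoggiatura.
It falls on the downbeat, so it is accented.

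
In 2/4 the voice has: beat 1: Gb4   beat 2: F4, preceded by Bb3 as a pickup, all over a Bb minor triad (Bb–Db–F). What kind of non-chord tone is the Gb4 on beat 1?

The harmony at that moment is Bb minor triad (Bb, Db, F); Gb4 is not a chord tone.
It is approached by leap up from Bb3 and left by step down to F4.
Leap in, step out, metrically accented — an appoggiatura.

Appoggiatura.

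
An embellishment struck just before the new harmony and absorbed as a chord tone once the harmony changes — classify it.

Anticipation.

Approach: ahead of the chord change (typically by step), so it is dissonant against the current harmony. Departure: none — the same pitch is restated or held and is a chord tone of the new harmony.
Dissonant first, consonant once the harmony catches up: the note simply arrives early — an anticipation. (The reverse timing, consonant first and dissonant after the change, would be a suspension or retardation.)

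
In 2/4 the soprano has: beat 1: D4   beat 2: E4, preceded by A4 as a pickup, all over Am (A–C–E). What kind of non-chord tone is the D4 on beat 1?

Appoggiatura.

The harmony at that moment is A minor triad (A, C, E); D4 is not a chord tone.
It is approached by leap down from A4 and left by step up to E4.
Leap in, step out, metrically accented — an appoggiatura.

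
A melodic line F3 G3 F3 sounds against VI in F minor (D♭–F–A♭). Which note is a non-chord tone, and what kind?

The harmony at that moment is D♭ major triad (D♭, F, A♭); G3 is not a chord tone.
It is approached by step up from F3 and left by step down to F3.
Step away and step back to the same note — a neighbor tone (upper neighbor).

G3 is a neighbor tone.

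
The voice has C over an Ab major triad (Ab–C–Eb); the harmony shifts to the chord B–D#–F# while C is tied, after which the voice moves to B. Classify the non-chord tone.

C is a suspension.

The harmony at that moment is B major triad (B, D#, F#); C is not a chord tone.
It is held over (the same pitch as the preceding C) and left by step down to B.
Held over from the previous chord and resolving down by step — a suspension.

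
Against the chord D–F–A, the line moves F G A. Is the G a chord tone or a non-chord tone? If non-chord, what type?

Non-chord tone — a passing tone.

The harmony at that moment is D minor triad (D, F, A); G is not a chord tone.
It is approached by step up from F and left by step up to A.
Step in, step out in the same direction — a passing tone.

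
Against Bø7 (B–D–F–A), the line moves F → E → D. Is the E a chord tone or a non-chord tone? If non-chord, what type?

Non-chord tone — a passing tone.

The harmony at that moment is B half-diminished seventh chord (B, D, F, A); E is not a chord tone.
It is approached by step down from F and left by step down to D.
Step in, step out in the same direction — a passing tone.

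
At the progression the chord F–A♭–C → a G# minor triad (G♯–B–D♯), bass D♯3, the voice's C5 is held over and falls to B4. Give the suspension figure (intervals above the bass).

At the second chord the bass is D♯3. The suspended C5 lies a seventh above the bass; after resolving down by step to B4, the interval above the bass becomes a sixth.
Suspension figures are named by those two intervals: 7–6.

7–6 suspension.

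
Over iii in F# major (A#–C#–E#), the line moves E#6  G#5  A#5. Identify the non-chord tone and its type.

G#5 is an appoggiatura.

The harmony at that moment is A# minor triad (A#, C#, E#); G#5 is not a chord tone.
It is approached by leap down from E#6 and left by step up to A#5.
Leap in, step out — an appoggiatura.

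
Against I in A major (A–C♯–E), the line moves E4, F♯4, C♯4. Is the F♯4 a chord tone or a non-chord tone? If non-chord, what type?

Non-chord tone — an escape tone.

The harmony at that moment is A major triad (A, C♯, E); F♯4 is not a chord tone.
It is approached by step up from E4 and left by leap down to C♯4.
Step in, leap out — an escape tone.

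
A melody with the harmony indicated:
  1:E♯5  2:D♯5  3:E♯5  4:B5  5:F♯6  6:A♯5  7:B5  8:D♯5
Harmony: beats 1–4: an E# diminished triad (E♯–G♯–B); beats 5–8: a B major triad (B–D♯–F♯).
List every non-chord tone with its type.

D♯5 (beat 2) — neighbor tone; A♯5 (beat 6) — appoggiatura.

The harmony at that moment is E♯ diminished triad (E♯, G♯, B); D♯5 is not a chord tone.
It is approached by step down from E♯5 and left by step up to E♯5.
Step away and step back to the same note — a neighbor tone (lower neighbor).
The harmony at that moment is B major triad (B, D♯, F♯); A♯5 is not a chord tone.
It is approached by leap down from F♯6 and left by step up to B5.
Leap in, step out — an appoggiatura.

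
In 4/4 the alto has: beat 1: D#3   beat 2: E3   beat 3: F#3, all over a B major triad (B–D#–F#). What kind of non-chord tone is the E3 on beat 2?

Passing tone.

The harmony at that moment is B major triad (B, D#, F#); E3 is not a chord tone.
It is approached by step up from D#3 and left by step up to F#3.
Step in, step out in the same direction — a passing tone.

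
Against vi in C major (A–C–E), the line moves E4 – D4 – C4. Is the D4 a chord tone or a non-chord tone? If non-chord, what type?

The harmony at that moment is A minor triad (A, C, E); D4 is not a chord tone.
It is approached by step down from E4 and left by step down to C4.
Step in, step out in the same direction — a passing tone.

Non-chord tone — a passing tone.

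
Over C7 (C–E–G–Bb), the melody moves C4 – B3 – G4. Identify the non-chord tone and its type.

The harmony at that moment is C dominant seventh chord (C, E, G, Bb); B3 is not a chord tone.
It is approached by step down from C4 and left by leap up to G4.
Step in, leap out — an escape tone.

B3 is an escape tone.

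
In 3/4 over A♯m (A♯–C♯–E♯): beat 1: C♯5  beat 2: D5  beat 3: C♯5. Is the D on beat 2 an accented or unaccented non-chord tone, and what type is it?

Unaccented neighbor tone.

The harmony at that moment is A♯ minor triad (A♯, C♯, E♯); D5 is not a chord tone.
It is approached by step up from C♯5 and left by step down to C♯5.
Step away and step back to the same note — a neighbor tone (upper neighbor).
It falls on a weak beat, so it is unaccented.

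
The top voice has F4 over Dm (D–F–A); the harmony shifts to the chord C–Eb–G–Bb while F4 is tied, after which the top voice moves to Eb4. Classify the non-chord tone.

F4 is a suspension.

The harmony at that moment is C minor seventh chord (C, Eb, G, Bb); F4 is not a chord tone.
It is held over (the same pitch as the preceding F4) and left by step down to Eb4.
Held over from the previous chord and resolving down by step — a suspension.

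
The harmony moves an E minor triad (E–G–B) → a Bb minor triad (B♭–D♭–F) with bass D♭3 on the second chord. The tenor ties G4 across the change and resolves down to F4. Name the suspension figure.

4–3 suspension.

At the second chord the bass is D♭3. The suspended G4 lies a fourth above the bass; after resolving down by step to F4, the interval above the bass becomes a third.
Suspension figures are named by those two intervals: 4–3.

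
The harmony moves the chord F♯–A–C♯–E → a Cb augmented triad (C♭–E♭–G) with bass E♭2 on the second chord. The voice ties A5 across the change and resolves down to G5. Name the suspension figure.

4–3 suspension.

At the second chord the bass is E♭2. The suspended A5 lies a fourth above the bass; after resolving down by step to G5, the interval above the bass becomes a third.
Suspension figures are named by those two intervals: 4–3.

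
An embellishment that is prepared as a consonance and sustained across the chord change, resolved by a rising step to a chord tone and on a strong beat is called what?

Retardation.

Approach: by preparation — the pitch is first a chord tone, then held (tied or repeated) while the harmony changes under it. Departure: up by step. Metric position: strong.
A prepared dissonance that resolves upward by step — a retardation. (The same figure resolving downward would be a suspension.)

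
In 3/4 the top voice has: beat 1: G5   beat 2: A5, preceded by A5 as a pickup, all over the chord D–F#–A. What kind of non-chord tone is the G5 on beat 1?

Lower neighbor tone.

The harmony at that moment is D major triad (D, F#, A); G5 is not a chord tone.
It is approached by step down from A5 and left by step up to A5.
Step away and step back to the same note — a neighbor tone (lower neighbor).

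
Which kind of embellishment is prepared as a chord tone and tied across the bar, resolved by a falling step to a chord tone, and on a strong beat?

Approach: by preparation — the pitch is first a chord tone, then held (tied or repeated) while the harmony changes under it. Departure: down by step. Metric position: strong.
A prepared dissonance that resolves downward by step — a suspension. (The same figure resolving upward would be a retardation.)

Suspension.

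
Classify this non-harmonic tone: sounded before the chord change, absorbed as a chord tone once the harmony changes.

Approach: ahead of the chord change (typically by step), so it is dissonant against the current harmony. Departure: none — the same pitch is restated or held and is a chord tone of the new harmony.
Dissonant first, consonant once the harmony catches up: the note simply arrives early — an anticipation. (The reverse timing, consonant first and dissonant after the change, would be a suspension or retardation.)

Anticipation.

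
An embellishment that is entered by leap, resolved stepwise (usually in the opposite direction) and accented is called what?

Approach: by leap. Departure: by step. Metric position: strong.
Leap in, step out, in a metrically strong position — an appoggiatura. (It is the mirror image of the escape tone, which steps in and leaps out from a weak position.)

Appoggiatura.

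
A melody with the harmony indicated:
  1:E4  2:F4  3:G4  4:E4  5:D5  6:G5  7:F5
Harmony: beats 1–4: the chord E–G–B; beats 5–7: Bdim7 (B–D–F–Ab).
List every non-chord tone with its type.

The harmony at that moment is E minor triad (E, G, B); F4 is not a chord tone.
It is approached by step up from E4 and left by step up to G4.
Step in, step out in the same direction — a passing tone.
The harmony at that moment is B diminished seventh chord (B, D, F, Ab); G5 is not a chord tone.
It is approached by leap up from D5 and left by step down to F5.
Leap in, step out — an appoggiatura.

F4 (beat 2) — passing tone; G5 (beat 6) — appoggiatura.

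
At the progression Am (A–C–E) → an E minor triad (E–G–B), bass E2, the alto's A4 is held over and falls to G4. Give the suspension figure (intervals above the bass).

At the second chord the bass is E2. The suspended A4 lies a fourth above the bass; after resolving down by step to G4, the interval above the bass becomes a third.
Suspension figures are named by those two intervals: 4–3.

4–3 suspension.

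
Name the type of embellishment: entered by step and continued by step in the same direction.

Passing tone.

Approach: by step. Departure: by step, continuing in the same direction.
Stepwise on both sides with no change of direction means the note fills in the space between two different chord tones — a passing tone. (Had it turned back to its starting note it would be a neighbor tone instead.)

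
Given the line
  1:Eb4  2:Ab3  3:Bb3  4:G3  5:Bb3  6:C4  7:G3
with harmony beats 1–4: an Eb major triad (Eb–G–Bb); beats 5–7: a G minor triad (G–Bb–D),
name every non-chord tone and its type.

The harmony at that moment is Eb major triad (Eb, G, Bb); Ab3 is not a chord tone.
It is approached by leap down from Eb4 and left by step up to Bb3.
Leap in, step out — an appoggiatura.
The harmony at that moment is G minor triad (G, Bb, D); C4 is not a chord tone.
It is approached by step up from Bb3 and left by leap down to G3.
Step in, leap out — an escape tone.

Ab3 (beat 2) — appoggiatura; C4 (beat 6) — escape tone.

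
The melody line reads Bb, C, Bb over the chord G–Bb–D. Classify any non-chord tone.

C is a neighbor tone.

The harmony at that moment is G minor triad (G, Bb, D); C is not a chord tone.
It is approached by step up from Bb and left by step down to Bb.
Step away and step back to the same note — a neighbor tone (upper neighbor).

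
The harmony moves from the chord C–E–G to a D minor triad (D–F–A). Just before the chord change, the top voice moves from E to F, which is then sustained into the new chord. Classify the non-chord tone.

The harmony at that moment is C major triad (C, E, G); F is not a chord tone.
It is approached by step up from E and then sustained as the same pitch into the next harmony.
Arriving early and becoming a chord tone when the harmony changes — an anticipation.

F is an anticipation.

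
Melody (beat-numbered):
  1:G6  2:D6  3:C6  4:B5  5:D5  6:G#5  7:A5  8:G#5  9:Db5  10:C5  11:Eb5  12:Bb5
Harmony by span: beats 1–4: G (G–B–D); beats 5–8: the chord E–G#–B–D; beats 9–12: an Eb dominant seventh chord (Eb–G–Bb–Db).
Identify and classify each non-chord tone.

The harmony at that moment is G major triad (G, B, D); C6 is not a chord tone.
It is approached by step down from D6 and left by step down to B5.
Step in, step out in the same direction — a passing tone.
The harmony at that moment is E dominant seventh chord (E, G#, B, D); A5 is not a chord tone.
It is approached by step up from G#5 and left by step down to G#5.
Step away and step back to the same note — a neighbor tone (upper neighbor).
The harmony at that moment is Eb dominant seventh chord (Eb, G, Bb, Db); C5 is not a chord tone.
It is approached by step down from Db5 and left by leap up to Eb5.
Step in, leap out — an escape tone.

C6 (beat 3) — passing tone; A5 (beat 7) — neighbor tone; C5 (beat 10) — escape tone.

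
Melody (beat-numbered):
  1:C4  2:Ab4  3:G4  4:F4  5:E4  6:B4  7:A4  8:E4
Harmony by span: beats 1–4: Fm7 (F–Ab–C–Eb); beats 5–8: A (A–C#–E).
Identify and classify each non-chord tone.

G4 (beat 3) — passing tone; B4 (beat 6) — appoggiatura.

The harmony at that moment is F minor seventh chord (F, Ab, C, Eb); G4 is not a chord tone.
It is approached by step down from Ab4 and left by step down to F4.
Step in, step out in the same direction — a passing tone.
The harmony at that moment is A major triad (A, C#, E); B4 is not a chord tone.
It is approached by leap up from E4 and left by step down to A4.
Leap in, step out — an appoggiatura.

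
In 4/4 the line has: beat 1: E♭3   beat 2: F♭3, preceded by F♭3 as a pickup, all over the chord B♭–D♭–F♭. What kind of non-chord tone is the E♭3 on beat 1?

Lower neighbor tone.

The harmony at that moment is B♭ diminished triad (B♭, D♭, F♭); E♭3 is not a chord tone.
It is approached by step down from F♭3 and left by step up to F♭3.
Step away and step back to the same note — a neighbor tone (lower neighbor).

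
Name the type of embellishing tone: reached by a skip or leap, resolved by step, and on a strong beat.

Appoggiatura.

Approach: by leap. Departure: by step. Metric position: strong.
Leap in, step out, in a metrically strong position — an appoggiatura. (It is the mirror image of the escape tone, which steps in and leaps out from a weak position.)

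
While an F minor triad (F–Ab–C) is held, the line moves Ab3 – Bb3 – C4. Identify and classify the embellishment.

The harmony at that moment is F minor triad (F, Ab, C); Bb3 is not a chord tone.
It is approached by step up from Ab3 and left by step up to C4.
Step in, step out in the same direction — a passing tone.

Bb3 is a passing tone.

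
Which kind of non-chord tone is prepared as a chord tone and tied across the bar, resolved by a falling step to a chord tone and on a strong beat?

Suspension.

Approach: by preparation — the pitch is first a chord tone, then held (tied or repeated) while the harmony changes under it. Departure: down by step. Metric position: strong.
A prepared dissonance that resolves downward by step — a suspension. (The same figure resolving upward would be a retardation.)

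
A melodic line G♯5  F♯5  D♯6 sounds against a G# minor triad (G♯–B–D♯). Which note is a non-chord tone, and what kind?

The harmony at that moment is G♯ minor triad (G♯, B, D♯); F♯5 is not a chord tone.
It is approached by step down from G♯5 and left by leap up to D♯6.
Step in, leap out — an escape tone.

F♯5 is an escape tone.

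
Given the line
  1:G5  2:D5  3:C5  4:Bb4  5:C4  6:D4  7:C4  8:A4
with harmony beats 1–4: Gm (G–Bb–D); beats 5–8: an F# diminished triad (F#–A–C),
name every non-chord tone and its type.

The harmony at that moment is G minor triad (G, Bb, D); C5 is not a chord tone.
It is approached by step down from D5 and left by step down to Bb4.
Step in, step out in the same direction — a passing tone.
The harmony at that moment is F# diminished triad (F#, A, C); D4 is not a chord tone.
It is approached by step up from C4 and left by step down to C4.
Step away and step back to the same note — a neighbor tone (upper neighbor).

C5 (beat 3) — passing tone; D4 (beat 6) — neighbor tone.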